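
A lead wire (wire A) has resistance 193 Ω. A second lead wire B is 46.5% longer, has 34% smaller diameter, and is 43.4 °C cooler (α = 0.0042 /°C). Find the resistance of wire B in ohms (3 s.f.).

531 Ω

R ∝ ρL/d² with ρ ∝ (1+αΔT), so R_B/R_A = (1 + 46.5/100) × (1 − 34/100)⁻² × (1 − 0.0042×43.4)
= 1.465 × 2.296 × 0.8177 = 2.75
R_B = 2.75 × 193 = 531 Ω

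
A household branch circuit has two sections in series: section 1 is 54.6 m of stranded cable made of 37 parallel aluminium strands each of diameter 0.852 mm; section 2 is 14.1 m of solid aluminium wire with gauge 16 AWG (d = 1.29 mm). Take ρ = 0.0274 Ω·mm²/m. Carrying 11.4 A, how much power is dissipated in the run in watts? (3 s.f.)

47.6 W

ρ = 0.0274 Ω·mm²/m = 2.74×10^-8 Ω·m
Section 1: A_strand = π(4.2600e-04)² = 5.701e-07 m²; R₁ = ρL/(N·A_s) = (2.74×10^-8)(54.6)/(37×5.701e-07) = 0.07092 Ω
Section 2: A = π(1.29/2 mm)² = π(6.4500e-04 m)² = 1.307e-06 m²
R₂ = (2.74×10^-8)(14.1)/(1.307e-06) = 0.2956 Ω
R = R₁ + R₂ = 0.3665 Ω
P = I²R = (11.4)² × 0.3665 = 47.6 W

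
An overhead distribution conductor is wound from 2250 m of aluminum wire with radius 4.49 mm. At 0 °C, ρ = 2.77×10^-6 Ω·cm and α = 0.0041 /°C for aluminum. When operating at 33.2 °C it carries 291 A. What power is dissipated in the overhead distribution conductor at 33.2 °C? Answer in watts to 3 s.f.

94700 W

ρ = 2.77×10^-6 Ω·cm = 2.77×10^-8 Ω·m
A = πr² = π(4.4900e-03 m)² = 6.333e-05 m²
R₍0₎ = ρL/A = (2.77×10^-8)(2250)/(6.333e-05) = 0.9841 Ω
R₍33.2₎ = R₍0₎(1 + αΔT) = 0.9841 × (1 + 0.0041×33.2) = 1.118 Ω
P = I²R = (291)² × 1.118 = 94700 W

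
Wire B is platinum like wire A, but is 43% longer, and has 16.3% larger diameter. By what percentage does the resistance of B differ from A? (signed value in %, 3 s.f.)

R ∝ L/d², so R_B/R_A = (1 + 43/100) × (1 + 16.3/100)⁻²
= 1.43 × 0.7393 = 1.057
(R_B − R_A)/R_A = 1.057 − 1 = 5.72%

5.72%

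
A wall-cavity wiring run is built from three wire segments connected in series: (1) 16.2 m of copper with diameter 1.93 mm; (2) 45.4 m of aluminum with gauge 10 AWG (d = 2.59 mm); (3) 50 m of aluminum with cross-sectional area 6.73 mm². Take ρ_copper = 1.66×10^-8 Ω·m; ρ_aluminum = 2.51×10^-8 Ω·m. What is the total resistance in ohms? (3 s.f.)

0.495 Ω

Seg 1: A = π(d/2)² = π(9.6500e-04 m)² = 2.926e-06 m²
R_1 = (1.66×10^-8)(16.2)/(2.926e-06) = 0.09192 Ω
Seg 2: A = π(2.59/2 mm)² = π(1.2950e-03 m)² = 5.269e-06 m²
R_2 = (2.51×10^-8)(45.4)/(5.269e-06) = 0.2163 Ω
Seg 3: A = 6.73 mm² = 6.730e-06 m²
R_3 = (2.51×10^-8)(50)/(6.730e-06) = 0.1865 Ω
R_total = R_1 + R_2 + R_3 = 0.495 Ω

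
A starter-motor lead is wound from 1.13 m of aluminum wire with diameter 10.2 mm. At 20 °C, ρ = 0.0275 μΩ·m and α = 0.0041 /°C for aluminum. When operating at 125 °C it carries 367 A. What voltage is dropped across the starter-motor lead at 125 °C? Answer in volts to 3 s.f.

ρ = 0.0275 μΩ·m = 2.75×10^-8 Ω·m
A = π(d/2)² = π(5.1000e-03 m)² = 8.171e-05 m²
R₍20₎ = ρL/A = (2.75×10^-8)(1.13)/(8.171e-05) = 3.803×10^-4 Ω
R₍125₎ = R₍20₎(1 + αΔT) = 3.803×10^-4 × (1 + 0.0041×105) = 5.440×10^-4 Ω
V = IR = 367 × 5.440×10^-4 = 0.200 V

0.200 V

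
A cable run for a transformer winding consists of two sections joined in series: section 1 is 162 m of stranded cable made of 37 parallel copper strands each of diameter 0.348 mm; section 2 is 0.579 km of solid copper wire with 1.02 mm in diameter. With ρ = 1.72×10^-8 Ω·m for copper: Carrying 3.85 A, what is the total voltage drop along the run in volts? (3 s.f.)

50.0 V

Section 1: A_strand = π(1.7400e-04)² = 9.511e-08 m²; R₁ = ρL/(N·A_s) = (1.72×10^-8)(162)/(37×9.511e-08) = 0.7918 Ω
Section 2: A = π(d/2)² = π(5.1000e-04 m)² = 8.171e-07 m²
R₂ = (1.72×10^-8)(579)/(8.171e-07) = 12.19 Ω
R = R₁ + R₂ = 12.98 Ω
V = IR = 3.85 × 12.98 = 50.0 V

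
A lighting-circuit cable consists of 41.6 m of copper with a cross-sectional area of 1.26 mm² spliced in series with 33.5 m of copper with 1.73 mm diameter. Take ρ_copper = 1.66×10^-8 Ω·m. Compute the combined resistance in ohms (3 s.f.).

0.785 Ω

Segment 1: A = 1.26 mm² = 1.260e-06 m²
R₁ = ρL/A = (1.66×10^-8)(41.6)/(1.260e-06) = 0.5481 Ω
Segment 2: A = π(d/2)² = π(8.6500e-04 m)² = 2.351e-06 m²
R₂ = (1.66×10^-8)(33.5)/(2.351e-06) = 0.2366 Ω
R = R₁ + R₂ = 0.785 Ω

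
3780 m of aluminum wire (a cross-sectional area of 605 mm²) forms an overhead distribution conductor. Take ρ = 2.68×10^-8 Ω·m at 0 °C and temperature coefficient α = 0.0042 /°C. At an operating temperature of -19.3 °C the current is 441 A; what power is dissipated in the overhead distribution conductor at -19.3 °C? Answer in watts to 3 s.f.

29900 W

A = 605 mm² = 6.050e-04 m²
R₍0₎ = ρL/A = (2.68×10^-8)(3780)/(6.050e-04) = 0.1674 Ω
R₍-19.3₎ = R₍0₎(1 + αΔT) = 0.1674 × (1 + 0.0042×-19.3) = 0.1539 Ω
P = I²R = (441)² × 0.1539 = 29900 W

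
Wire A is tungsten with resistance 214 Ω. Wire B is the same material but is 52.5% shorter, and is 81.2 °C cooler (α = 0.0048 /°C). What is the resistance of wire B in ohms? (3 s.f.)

62.0 Ω

R ∝ ρL/d² with ρ ∝ (1+αΔT), so R_B/R_A = (1 − 52.5/100) × (1 − 0.0048×81.2)
= 0.475 × 0.6102 = 0.2899
R_B = 0.2899 × 214 = 62.0 Ω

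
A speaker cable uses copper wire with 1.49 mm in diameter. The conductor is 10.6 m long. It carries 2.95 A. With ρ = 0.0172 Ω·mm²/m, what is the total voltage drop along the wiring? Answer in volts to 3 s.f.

ρ = 0.0172 Ω·mm²/m = 1.72×10^-8 Ω·m
A = π(d/2)² = π(7.4500e-04 m)² = 1.744e-06 m²
R = ρL/A = (1.72×10^-8)(10.6)/(1.744e-06) = 0.1046 Ω
V = IR = 2.95 × 0.1046 = 0.308 V

0.308 V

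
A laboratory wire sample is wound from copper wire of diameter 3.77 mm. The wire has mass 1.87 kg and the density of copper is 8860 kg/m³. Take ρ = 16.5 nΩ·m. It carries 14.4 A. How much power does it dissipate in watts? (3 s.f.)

5.80 W

ρ = 16.5 nΩ·m = 1.65×10^-8 Ω·m
A = π(d/2)² = π(1.8850e-03 m)² = 1.1163e-05 m²
L = m/(density·A) = 1.87/(8860×1.1163e-05) = 18.91 m
R = ρL/A = (1.65×10^-8)(18.91)/(1.1163e-05) = 0.02795 Ω
P = I²R = (14.4)² × 0.02795 = 5.80 W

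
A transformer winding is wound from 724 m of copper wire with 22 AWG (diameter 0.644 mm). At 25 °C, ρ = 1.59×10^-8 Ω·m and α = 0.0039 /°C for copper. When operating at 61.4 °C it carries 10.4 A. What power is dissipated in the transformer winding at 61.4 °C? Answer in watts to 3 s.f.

A = π(0.644/2 mm)² = π(3.2200e-04 m)² = 3.257e-07 m²
R₍25₎ = ρL/A = (1.59×10^-8)(724)/(3.257e-07) = 35.34 Ω
R₍61.4₎ = R₍25₎(1 + αΔT) = 35.34 × (1 + 0.0039×36.4) = 40.36 Ω
P = I²R = (10.4)² × 40.36 = 4370 W

4370 W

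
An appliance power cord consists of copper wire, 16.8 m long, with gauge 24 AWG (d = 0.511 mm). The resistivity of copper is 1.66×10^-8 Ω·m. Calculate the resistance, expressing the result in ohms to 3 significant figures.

A = π(0.511/2 mm)² = π(2.5550e-04 m)² = 2.051e-07 m²
R = ρL/A = (1.66×10^-8)(16.8 m)/(2.051e-07 m²) = 1.36 Ω

1.36 Ω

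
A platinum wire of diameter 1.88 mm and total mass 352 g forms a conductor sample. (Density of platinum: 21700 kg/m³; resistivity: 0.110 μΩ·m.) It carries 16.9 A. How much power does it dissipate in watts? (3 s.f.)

ρ = 0.110 μΩ·m = 1.10×10^-7 Ω·m
A = π(d/2)² = π(9.4000e-04 m)² = 2.7759e-06 m²
L = m/(density·A) = 0.352/(21700×2.7759e-06) = 5.844 m
R = ρL/A = (1.10×10^-7)(5.844)/(2.7759e-06) = 0.2316 Ω
P = I²R = (16.9)² × 0.2316 = 66.1 W

66.1 W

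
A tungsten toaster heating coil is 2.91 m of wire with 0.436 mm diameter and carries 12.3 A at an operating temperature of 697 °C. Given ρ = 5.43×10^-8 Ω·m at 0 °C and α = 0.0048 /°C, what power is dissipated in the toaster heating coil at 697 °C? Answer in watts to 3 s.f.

A = π(d/2)² = π(2.1800e-04 m)² = 1.493e-07 m²
R₍0₎ = ρL/A = (5.43×10^-8)(2.91)/(1.493e-07) = 1.058 Ω
R₍697₎ = R₍0₎(1 + αΔT) = 1.058 × (1 + 0.0048×697) = 4.599 Ω
P = I²R = (12.3)² × 4.599 = 696 W

696 W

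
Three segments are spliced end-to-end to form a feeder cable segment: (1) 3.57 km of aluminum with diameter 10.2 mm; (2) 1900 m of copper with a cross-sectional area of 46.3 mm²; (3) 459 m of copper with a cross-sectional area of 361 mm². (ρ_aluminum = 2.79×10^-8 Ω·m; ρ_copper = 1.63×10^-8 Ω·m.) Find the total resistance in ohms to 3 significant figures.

1.91 Ω

Seg 1: A = π(d/2)² = π(5.1000e-03 m)² = 8.171e-05 m²
R_1 = (2.79×10^-8)(3570)/(8.171e-05) = 1.219 Ω
Seg 2: A = 46.3 mm² = 4.630e-05 m²
R_2 = (1.63×10^-8)(1900)/(4.630e-05) = 0.6689 Ω
Seg 3: A = 361 mm² = 3.610e-04 m²
R_3 = (1.63×10^-8)(459)/(3.610e-04) = 0.02072 Ω
R_total = R_1 + R_2 + R_3 = 1.91 Ω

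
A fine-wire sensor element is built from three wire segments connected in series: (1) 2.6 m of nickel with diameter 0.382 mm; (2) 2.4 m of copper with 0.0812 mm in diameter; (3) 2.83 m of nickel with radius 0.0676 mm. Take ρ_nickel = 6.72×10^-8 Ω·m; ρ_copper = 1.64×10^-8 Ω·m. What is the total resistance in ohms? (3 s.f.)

Seg 1: A = π(d/2)² = π(1.9100e-04 m)² = 1.146e-07 m²
R_1 = (6.72×10^-8)(2.6)/(1.146e-07) = 1.524 Ω
Seg 2: A = π(d/2)² = π(4.0600e-05 m)² = 5.178e-09 m²
R_2 = (1.64×10^-8)(2.4)/(5.178e-09) = 7.601 Ω
Seg 3: A = πr² = π(6.7600e-05 m)² = 1.436e-08 m²
R_3 = (6.72×10^-8)(2.83)/(1.436e-08) = 13.25 Ω
R_total = R_1 + R_2 + R_3 = 22.4 Ω

22.4 Ω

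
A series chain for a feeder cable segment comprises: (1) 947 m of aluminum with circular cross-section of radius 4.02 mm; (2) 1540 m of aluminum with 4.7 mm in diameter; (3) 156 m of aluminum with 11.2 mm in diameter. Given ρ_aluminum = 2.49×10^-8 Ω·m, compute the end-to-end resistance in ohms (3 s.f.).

Seg 1: A = πr² = π(4.0200e-03 m)² = 5.077e-05 m²
R_1 = (2.49×10^-8)(947)/(5.077e-05) = 0.4645 Ω
Seg 2: A = π(d/2)² = π(2.3500e-03 m)² = 1.735e-05 m²
R_2 = (2.49×10^-8)(1540)/(1.735e-05) = 2.21 Ω
Seg 3: A = π(d/2)² = π(5.6000e-03 m)² = 9.852e-05 m²
R_3 = (2.49×10^-8)(156)/(9.852e-05) = 0.03943 Ω
R_total = R_1 + R_2 + R_3 = 2.71 Ω

2.71 Ω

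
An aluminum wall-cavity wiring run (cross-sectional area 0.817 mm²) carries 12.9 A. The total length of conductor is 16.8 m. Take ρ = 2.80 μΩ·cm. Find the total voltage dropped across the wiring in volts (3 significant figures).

ρ = 2.80 μΩ·cm = 2.80×10^-8 Ω·m
A = 0.817 mm² = 8.170e-07 m²
R = ρL/A = (2.80×10^-8)(16.8)/(8.170e-07) = 0.5758 Ω
V = IR = 12.9 × 0.5758 = 7.43 V

7.43 V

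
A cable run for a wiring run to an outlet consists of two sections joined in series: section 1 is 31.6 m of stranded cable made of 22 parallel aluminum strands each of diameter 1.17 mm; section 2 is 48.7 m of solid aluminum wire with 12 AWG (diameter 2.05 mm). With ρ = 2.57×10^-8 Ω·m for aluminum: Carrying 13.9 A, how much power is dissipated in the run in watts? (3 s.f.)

Section 1: A_strand = π(5.8500e-04)² = 1.075e-06 m²; R₁ = ρL/(N·A_s) = (2.57×10^-8)(31.6)/(22×1.075e-06) = 0.03433 Ω
Section 2: A = π(2.05/2 mm)² = π(1.0250e-03 m)² = 3.301e-06 m²
R₂ = (2.57×10^-8)(48.7)/(3.301e-06) = 0.3792 Ω
R = R₁ + R₂ = 0.4135 Ω
P = I²R = (13.9)² × 0.4135 = 79.9 W

79.9 W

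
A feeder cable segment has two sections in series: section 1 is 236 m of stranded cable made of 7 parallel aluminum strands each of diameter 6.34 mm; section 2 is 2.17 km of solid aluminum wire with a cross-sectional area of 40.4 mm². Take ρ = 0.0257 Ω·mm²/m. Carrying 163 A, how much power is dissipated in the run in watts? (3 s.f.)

37400 W

ρ = 0.0257 Ω·mm²/m = 2.57×10^-8 Ω·m
Section 1: A_strand = π(3.1700e-03)² = 3.157e-05 m²; R₁ = ρL/(N·A_s) = (2.57×10^-8)(236)/(7×3.157e-05) = 0.02745 Ω
Section 2: A = 40.4 mm² = 4.040e-05 m²
R₂ = (2.57×10^-8)(2170)/(4.040e-05) = 1.38 Ω
R = R₁ + R₂ = 1.408 Ω
P = I²R = (163)² × 1.408 = 37400 W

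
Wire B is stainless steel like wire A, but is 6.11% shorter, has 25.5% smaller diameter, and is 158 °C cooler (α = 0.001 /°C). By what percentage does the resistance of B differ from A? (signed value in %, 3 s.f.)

R ∝ ρL/d² with ρ ∝ (1+αΔT), so R_B/R_A = (1 − 6.11/100) × (1 − 25.5/100)⁻² × (1 − 0.001×158)
= 0.9389 × 1.802 × 0.842 = 1.424
(R_B − R_A)/R_A = 1.424 − 1 = 42.4%

42.4%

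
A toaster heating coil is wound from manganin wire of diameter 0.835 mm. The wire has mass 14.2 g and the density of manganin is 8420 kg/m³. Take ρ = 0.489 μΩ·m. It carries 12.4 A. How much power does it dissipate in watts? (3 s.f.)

423 W

ρ = 0.489 μΩ·m = 4.89×10^-7 Ω·m
A = π(d/2)² = π(4.1750e-04 m)² = 5.4760e-07 m²
L = m/(density·A) = 0.0142/(8420×5.4760e-07) = 3.08 m
R = ρL/A = (4.89×10^-7)(3.08)/(5.4760e-07) = 2.75 Ω
P = I²R = (12.4)² × 2.75 = 423 W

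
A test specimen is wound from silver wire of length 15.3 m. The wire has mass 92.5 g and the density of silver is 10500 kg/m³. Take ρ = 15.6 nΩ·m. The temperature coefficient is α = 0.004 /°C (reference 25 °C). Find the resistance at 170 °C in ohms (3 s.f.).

0.655 Ω

ρ = 15.6 nΩ·m = 1.56×10^-8 Ω·m
A = m/(density·L) = 0.0925/(10500×15.3) = 5.7579e-07 m²
R = ρL/A = (1.56×10^-8)(15.3)/(5.7579e-07) = 0.4145 Ω
R(170 °C) = 0.4145 × (1 + 0.004×145) = 0.655 Ω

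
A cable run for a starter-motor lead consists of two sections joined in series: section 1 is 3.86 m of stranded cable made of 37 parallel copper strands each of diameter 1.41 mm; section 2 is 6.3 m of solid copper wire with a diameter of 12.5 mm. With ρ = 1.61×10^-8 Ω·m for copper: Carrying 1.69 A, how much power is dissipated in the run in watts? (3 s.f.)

Section 1: A_strand = π(7.0500e-04)² = 1.561e-06 m²; R₁ = ρL/(N·A_s) = (1.61×10^-8)(3.86)/(37×1.561e-06) = 0.001076 Ω
Section 2: A = π(d/2)² = π(6.2500e-03 m)² = 1.227e-04 m²
R₂ = (1.61×10^-8)(6.3)/(1.227e-04) = 8.265×10^-4 Ω
R = R₁ + R₂ = 0.001902 Ω
P = I²R = (1.69)² × 0.001902 = 0.00543 W

0.00543 W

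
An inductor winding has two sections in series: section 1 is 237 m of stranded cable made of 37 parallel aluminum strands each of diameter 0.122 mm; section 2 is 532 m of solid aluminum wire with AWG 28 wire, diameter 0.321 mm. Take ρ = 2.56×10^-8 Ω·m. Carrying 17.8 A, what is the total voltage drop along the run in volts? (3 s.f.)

3250 V

Section 1: A_strand = π(6.1000e-05)² = 1.169e-08 m²; R₁ = ρL/(N·A_s) = (2.56×10^-8)(237)/(37×1.169e-08) = 14.03 Ω
Section 2: A = π(0.321/2 mm)² = π(1.6050e-04 m)² = 8.093e-08 m²
R₂ = (2.56×10^-8)(532)/(8.093e-08) = 168.3 Ω
R = R₁ + R₂ = 182.3 Ω
V = IR = 17.8 × 182.3 = 3250 V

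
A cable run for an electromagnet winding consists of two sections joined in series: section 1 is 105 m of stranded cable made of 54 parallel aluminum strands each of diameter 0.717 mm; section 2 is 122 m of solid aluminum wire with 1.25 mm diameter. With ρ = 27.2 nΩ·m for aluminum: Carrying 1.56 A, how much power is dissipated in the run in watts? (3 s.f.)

ρ = 27.2 nΩ·m = 2.72×10^-8 Ω·m
Section 1: A_strand = π(3.5850e-04)² = 4.038e-07 m²; R₁ = ρL/(N·A_s) = (2.72×10^-8)(105)/(54×4.038e-07) = 0.131 Ω
Section 2: A = π(d/2)² = π(6.2500e-04 m)² = 1.227e-06 m²
R₂ = (2.72×10^-8)(122)/(1.227e-06) = 2.704 Ω
R = R₁ + R₂ = 2.835 Ω
P = I²R = (1.56)² × 2.835 = 6.90 W

6.90 W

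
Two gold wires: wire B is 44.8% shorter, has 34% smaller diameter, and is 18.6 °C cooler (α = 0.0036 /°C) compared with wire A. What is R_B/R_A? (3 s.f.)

1.18

R ∝ ρL/d² with ρ ∝ (1+αΔT), so R_B/R_A = (1 − 44.8/100) × (1 − 34/100)⁻² × (1 − 0.0036×18.6)
= 0.552 × 2.296 × 0.933 = 1.18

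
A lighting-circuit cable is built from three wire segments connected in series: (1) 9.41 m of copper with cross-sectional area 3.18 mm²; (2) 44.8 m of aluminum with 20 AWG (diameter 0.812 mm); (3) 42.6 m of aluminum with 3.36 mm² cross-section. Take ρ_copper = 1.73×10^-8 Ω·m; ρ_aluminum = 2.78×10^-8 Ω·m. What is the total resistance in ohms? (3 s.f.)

2.81 Ω

Seg 1: A = 3.18 mm² = 3.180e-06 m²
R_1 = (1.73×10^-8)(9.41)/(3.180e-06) = 0.05119 Ω
Seg 2: A = π(0.812/2 mm)² = π(4.0600e-04 m)² = 5.178e-07 m²
R_2 = (2.78×10^-8)(44.8)/(5.178e-07) = 2.405 Ω
Seg 3: A = 3.36 mm² = 3.360e-06 m²
R_3 = (2.78×10^-8)(42.6)/(3.360e-06) = 0.3525 Ω
R_total = R_1 + R_2 + R_3 = 2.81 Ω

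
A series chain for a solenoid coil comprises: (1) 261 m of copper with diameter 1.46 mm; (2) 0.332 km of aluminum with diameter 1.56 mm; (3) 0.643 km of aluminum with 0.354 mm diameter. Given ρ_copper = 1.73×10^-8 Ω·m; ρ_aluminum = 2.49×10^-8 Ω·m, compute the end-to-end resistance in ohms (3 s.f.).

170 Ω

Seg 1: A = π(d/2)² = π(7.3000e-04 m)² = 1.674e-06 m²
R_1 = (1.73×10^-8)(261)/(1.674e-06) = 2.697 Ω
Seg 2: A = π(d/2)² = π(7.8000e-04 m)² = 1.911e-06 m²
R_2 = (2.49×10^-8)(332)/(1.911e-06) = 4.325 Ω
Seg 3: A = π(d/2)² = π(1.7700e-04 m)² = 9.842e-08 m²
R_3 = (2.49×10^-8)(643)/(9.842e-08) = 162.7 Ω
R_total = R_1 + R_2 + R_3 = 170 Ω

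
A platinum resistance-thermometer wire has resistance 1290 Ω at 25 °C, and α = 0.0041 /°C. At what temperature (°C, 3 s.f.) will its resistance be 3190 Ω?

384 °C

R = R₀(1 + α(T − T₀)) ⇒ T = T₀ + (R/R₀ − 1)/α
T = 25 + (3190/1290 − 1)/0.0041 = 25 + (1.473)/0.0041 = 384 °C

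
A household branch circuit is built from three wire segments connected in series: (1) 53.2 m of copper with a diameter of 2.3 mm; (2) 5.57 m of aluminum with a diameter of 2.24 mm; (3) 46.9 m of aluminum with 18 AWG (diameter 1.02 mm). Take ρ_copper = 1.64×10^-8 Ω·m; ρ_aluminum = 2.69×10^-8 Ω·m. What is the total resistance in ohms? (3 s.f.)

Seg 1: A = π(d/2)² = π(1.1500e-03 m)² = 4.155e-06 m²
R_1 = (1.64×10^-8)(53.2)/(4.155e-06) = 0.21 Ω
Seg 2: A = π(d/2)² = π(1.1200e-03 m)² = 3.941e-06 m²
R_2 = (2.69×10^-8)(5.57)/(3.941e-06) = 0.03802 Ω
Seg 3: A = π(1.02/2 mm)² = π(5.1000e-04 m)² = 8.171e-07 m²
R_3 = (2.69×10^-8)(46.9)/(8.171e-07) = 1.544 Ω
R_total = R_1 + R_2 + R_3 = 1.79 Ω

1.79 Ω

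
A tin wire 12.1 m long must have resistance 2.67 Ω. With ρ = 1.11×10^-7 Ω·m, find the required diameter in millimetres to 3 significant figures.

0.800 mm

A = ρL/R = (1.11×10^-7)(12.1)/(2.67) = 5.030e-07 m²
d = 2√(A/π) = 8.003e-04 m = 0.800 mm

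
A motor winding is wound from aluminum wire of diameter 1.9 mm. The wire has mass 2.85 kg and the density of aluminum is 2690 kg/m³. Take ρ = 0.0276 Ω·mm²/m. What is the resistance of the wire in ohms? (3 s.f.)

ρ = 0.0276 Ω·mm²/m = 2.76×10^-8 Ω·m
A = π(d/2)² = π(9.5000e-04 m)² = 2.8353e-06 m²
L = m/(density·A) = 2.85/(2690×2.8353e-06) = 373.7 m
R = ρL/A = (2.76×10^-8)(373.7)/(2.8353e-06) = 3.64 Ω

3.64 Ω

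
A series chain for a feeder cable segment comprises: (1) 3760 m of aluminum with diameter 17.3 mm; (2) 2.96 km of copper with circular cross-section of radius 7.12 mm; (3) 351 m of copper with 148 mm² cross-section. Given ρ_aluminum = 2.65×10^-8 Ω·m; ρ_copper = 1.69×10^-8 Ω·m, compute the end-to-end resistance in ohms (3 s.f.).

0.778 Ω

Seg 1: A = π(d/2)² = π(8.6500e-03 m)² = 2.351e-04 m²
R_1 = (2.65×10^-8)(3760)/(2.351e-04) = 0.4239 Ω
Seg 2: A = πr² = π(7.1200e-03 m)² = 1.593e-04 m²
R_2 = (1.69×10^-8)(2960)/(1.593e-04) = 0.3141 Ω
Seg 3: A = 148 mm² = 1.480e-04 m²
R_3 = (1.69×10^-8)(351)/(1.480e-04) = 0.04008 Ω
R_total = R_1 + R_2 + R_3 = 0.778 Ω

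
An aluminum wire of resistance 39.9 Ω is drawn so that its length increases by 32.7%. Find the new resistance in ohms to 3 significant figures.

70.3 Ω

k = 1 + 32.7/100 = 1.327; volume constant ⇒ A' = A/k, so R' = k²R.
R' = 1.761 × 39.9 = 70.3 Ω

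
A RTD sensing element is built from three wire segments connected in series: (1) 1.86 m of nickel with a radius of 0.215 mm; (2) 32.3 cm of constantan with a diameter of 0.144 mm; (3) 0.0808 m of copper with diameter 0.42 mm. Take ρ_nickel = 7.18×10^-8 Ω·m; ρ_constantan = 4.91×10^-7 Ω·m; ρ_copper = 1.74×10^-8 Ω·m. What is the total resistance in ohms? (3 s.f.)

Seg 1: A = πr² = π(2.1500e-04 m)² = 1.452e-07 m²
R_1 = (7.18×10^-8)(1.86)/(1.452e-07) = 0.9196 Ω
Seg 2: A = π(d/2)² = π(7.2000e-05 m)² = 1.629e-08 m²
R_2 = (4.91×10^-7)(0.323)/(1.629e-08) = 9.738 Ω
Seg 3: A = π(d/2)² = π(2.1000e-04 m)² = 1.385e-07 m²
R_3 = (1.74×10^-8)(0.0808)/(1.385e-07) = 0.01015 Ω
R_total = R_1 + R_2 + R_3 = 10.7 Ω

10.7 Ω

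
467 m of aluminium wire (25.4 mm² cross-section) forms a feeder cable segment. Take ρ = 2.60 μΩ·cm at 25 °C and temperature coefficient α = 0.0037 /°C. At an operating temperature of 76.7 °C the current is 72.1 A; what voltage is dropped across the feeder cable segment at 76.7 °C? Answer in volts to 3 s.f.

ρ = 2.60 μΩ·cm = 2.60×10^-8 Ω·m
A = 25.4 mm² = 2.540e-05 m²
R₍25₎ = ρL/A = (2.60×10^-8)(467)/(2.540e-05) = 0.478 Ω
R₍76.7₎ = R₍25₎(1 + αΔT) = 0.478 × (1 + 0.0037×51.7) = 0.5695 Ω
V = IR = 72.1 × 0.5695 = 41.1 V

41.1 V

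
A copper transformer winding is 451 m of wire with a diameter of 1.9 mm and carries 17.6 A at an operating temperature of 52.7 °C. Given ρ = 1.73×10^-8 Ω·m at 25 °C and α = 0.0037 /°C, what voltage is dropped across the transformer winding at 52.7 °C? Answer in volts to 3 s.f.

53.4 V

A = π(d/2)² = π(9.5000e-04 m)² = 2.835e-06 m²
R₍25₎ = ρL/A = (1.73×10^-8)(451)/(2.835e-06) = 2.752 Ω
R₍52.7₎ = R₍25₎(1 + αΔT) = 2.752 × (1 + 0.0037×27.7) = 3.034 Ω
V = IR = 17.6 × 3.034 = 53.4 V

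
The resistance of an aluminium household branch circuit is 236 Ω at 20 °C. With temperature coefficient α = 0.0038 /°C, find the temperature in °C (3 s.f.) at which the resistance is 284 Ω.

73.5 °C

R = R₀(1 + α(T − T₀)) ⇒ T = T₀ + (R/R₀ − 1)/α
T = 20 + (284/236 − 1)/0.0038 = 20 + (0.2034)/0.0038 = 73.5 °C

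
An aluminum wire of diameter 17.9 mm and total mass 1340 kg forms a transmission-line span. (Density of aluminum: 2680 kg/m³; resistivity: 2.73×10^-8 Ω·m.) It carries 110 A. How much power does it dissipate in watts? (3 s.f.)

A = π(d/2)² = π(8.9500e-03 m)² = 2.5165e-04 m²
L = m/(density·A) = 1340/(2680×2.5165e-04) = 1987 m
R = ρL/A = (2.73×10^-8)(1987)/(2.5165e-04) = 0.2155 Ω
P = I²R = (110)² × 0.2155 = 2610 W

2610 W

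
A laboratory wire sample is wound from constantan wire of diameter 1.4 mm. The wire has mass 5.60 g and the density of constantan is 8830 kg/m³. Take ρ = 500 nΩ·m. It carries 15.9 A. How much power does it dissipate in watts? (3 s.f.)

ρ = 500 nΩ·m = 5.00×10^-7 Ω·m
A = π(d/2)² = π(7.0000e-04 m)² = 1.5394e-06 m²
L = m/(density·A) = 0.0056/(8830×1.5394e-06) = 0.412 m
R = ρL/A = (5.00×10^-7)(0.412)/(1.5394e-06) = 0.1338 Ω
P = I²R = (15.9)² × 0.1338 = 33.8 W

33.8 W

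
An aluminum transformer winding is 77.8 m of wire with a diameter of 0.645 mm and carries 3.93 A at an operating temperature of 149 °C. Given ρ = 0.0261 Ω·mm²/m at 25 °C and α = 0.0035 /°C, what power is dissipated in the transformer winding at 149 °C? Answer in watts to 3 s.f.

ρ = 0.0261 Ω·mm²/m = 2.61×10^-8 Ω·m
A = π(d/2)² = π(3.2250e-04 m)² = 3.267e-07 m²
R₍25₎ = ρL/A = (2.61×10^-8)(77.8)/(3.267e-07) = 6.215 Ω
R₍149₎ = R₍25₎(1 + αΔT) = 6.215 × (1 + 0.0035×124) = 8.912 Ω
P = I²R = (3.93)² × 8.912 = 138 W

138 W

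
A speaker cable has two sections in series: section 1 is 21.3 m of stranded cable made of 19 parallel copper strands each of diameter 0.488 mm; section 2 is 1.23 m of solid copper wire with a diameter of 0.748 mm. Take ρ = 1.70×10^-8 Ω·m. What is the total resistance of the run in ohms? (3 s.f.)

Section 1: A_strand = π(2.4400e-04)² = 1.870e-07 m²; R₁ = ρL/(N·A_s) = (1.70×10^-8)(21.3)/(19×1.870e-07) = 0.1019 Ω
Section 2: A = π(d/2)² = π(3.7400e-04 m)² = 4.394e-07 m²
R₂ = (1.70×10^-8)(1.23)/(4.394e-07) = 0.04758 Ω
R = R₁ + R₂ = 0.149 Ω

0.149 Ω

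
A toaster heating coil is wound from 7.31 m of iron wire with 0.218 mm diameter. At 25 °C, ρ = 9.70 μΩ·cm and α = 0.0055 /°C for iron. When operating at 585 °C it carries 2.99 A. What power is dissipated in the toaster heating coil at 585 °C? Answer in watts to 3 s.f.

693 W

ρ = 9.70 μΩ·cm = 9.70×10^-8 Ω·m
A = π(d/2)² = π(1.0900e-04 m)² = 3.733e-08 m²
R₍25₎ = ρL/A = (9.70×10^-8)(7.31)/(3.733e-08) = 19 Ω
R₍585₎ = R₍25₎(1 + αΔT) = 19 × (1 + 0.0055×560) = 77.51 Ω
P = I²R = (2.99)² × 77.51 = 693 W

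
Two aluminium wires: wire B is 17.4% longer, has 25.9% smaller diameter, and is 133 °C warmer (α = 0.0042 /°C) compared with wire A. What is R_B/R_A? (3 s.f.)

3.33

R ∝ ρL/d² with ρ ∝ (1+αΔT), so R_B/R_A = (1 + 17.4/100) × (1 − 25.9/100)⁻² × (1 + 0.0042×133)
= 1.174 × 1.821 × 1.559 = 3.33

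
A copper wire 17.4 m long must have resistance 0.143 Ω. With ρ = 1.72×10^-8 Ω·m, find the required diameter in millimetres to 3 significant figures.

1.63 mm

A = ρL/R = (1.72×10^-8)(17.4)/(0.143) = 2.093e-06 m²
d = 2√(A/π) = 1.632e-03 m = 1.63 mm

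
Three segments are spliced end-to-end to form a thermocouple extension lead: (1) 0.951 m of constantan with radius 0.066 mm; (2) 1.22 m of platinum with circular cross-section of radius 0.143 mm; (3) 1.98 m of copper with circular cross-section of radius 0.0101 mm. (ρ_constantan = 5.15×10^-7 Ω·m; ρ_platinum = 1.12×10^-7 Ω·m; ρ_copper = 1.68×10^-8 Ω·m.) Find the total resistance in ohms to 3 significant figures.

142 Ω

Seg 1: A = πr² = π(6.6000e-05 m)² = 1.368e-08 m²
R_1 = (5.15×10^-7)(0.951)/(1.368e-08) = 35.79 Ω
Seg 2: A = πr² = π(1.4300e-04 m)² = 6.424e-08 m²
R_2 = (1.12×10^-7)(1.22)/(6.424e-08) = 2.127 Ω
Seg 3: A = πr² = π(1.0100e-05 m)² = 3.205e-10 m²
R_3 = (1.68×10^-8)(1.98)/(3.205e-10) = 103.8 Ω
R_total = R_1 + R_2 + R_3 = 142 Ω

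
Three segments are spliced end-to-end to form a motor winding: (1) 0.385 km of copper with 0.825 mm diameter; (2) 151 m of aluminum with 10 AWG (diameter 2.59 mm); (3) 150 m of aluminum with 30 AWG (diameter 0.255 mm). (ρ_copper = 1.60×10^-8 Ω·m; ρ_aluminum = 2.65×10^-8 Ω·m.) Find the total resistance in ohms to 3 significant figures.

Seg 1: A = π(d/2)² = π(4.1250e-04 m)² = 5.346e-07 m²
R_1 = (1.60×10^-8)(385)/(5.346e-07) = 11.52 Ω
Seg 2: A = π(2.59/2 mm)² = π(1.2950e-03 m)² = 5.269e-06 m²
R_2 = (2.65×10^-8)(151)/(5.269e-06) = 0.7595 Ω
Seg 3: A = π(0.255/2 mm)² = π(1.2750e-04 m)² = 5.107e-08 m²
R_3 = (2.65×10^-8)(150)/(5.107e-08) = 77.83 Ω
R_total = R_1 + R_2 + R_3 = 90.1 Ω

90.1 Ω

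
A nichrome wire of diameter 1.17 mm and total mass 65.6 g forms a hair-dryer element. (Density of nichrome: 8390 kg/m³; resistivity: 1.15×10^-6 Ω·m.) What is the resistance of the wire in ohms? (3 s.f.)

A = π(d/2)² = π(5.8500e-04 m)² = 1.0751e-06 m²
L = m/(density·A) = 0.0656/(8390×1.0751e-06) = 7.272 m
R = ρL/A = (1.15×10^-6)(7.272)/(1.0751e-06) = 7.78 Ω

7.78 Ω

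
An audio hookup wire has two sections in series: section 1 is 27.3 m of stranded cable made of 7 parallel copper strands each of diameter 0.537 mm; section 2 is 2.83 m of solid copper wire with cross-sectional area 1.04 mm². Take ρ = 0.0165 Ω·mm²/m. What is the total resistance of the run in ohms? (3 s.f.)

0.329 Ω

ρ = 0.0165 Ω·mm²/m = 1.65×10^-8 Ω·m
Section 1: A_strand = π(2.6850e-04)² = 2.265e-07 m²; R₁ = ρL/(N·A_s) = (1.65×10^-8)(27.3)/(7×2.265e-07) = 0.2841 Ω
Section 2: A = 1.04 mm² = 1.040e-06 m²
R₂ = (1.65×10^-8)(2.83)/(1.040e-06) = 0.0449 Ω
R = R₁ + R₂ = 0.329 Ω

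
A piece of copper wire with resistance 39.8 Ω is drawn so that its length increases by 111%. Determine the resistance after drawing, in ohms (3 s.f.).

k = 1 + 111/100 = 2.11; volume constant ⇒ A' = A/k, so R' = k²R.
R' = 4.452 × 39.8 = 177 Ω

177 Ω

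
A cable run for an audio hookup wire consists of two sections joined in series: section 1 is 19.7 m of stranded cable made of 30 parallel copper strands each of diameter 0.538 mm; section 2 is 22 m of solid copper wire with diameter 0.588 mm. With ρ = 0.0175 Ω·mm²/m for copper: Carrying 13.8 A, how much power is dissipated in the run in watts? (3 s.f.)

ρ = 0.0175 Ω·mm²/m = 1.75×10^-8 Ω·m
Section 1: A_strand = π(2.6900e-04)² = 2.273e-07 m²; R₁ = ρL/(N·A_s) = (1.75×10^-8)(19.7)/(30×2.273e-07) = 0.05055 Ω
Section 2: A = π(d/2)² = π(2.9400e-04 m)² = 2.715e-07 m²
R₂ = (1.75×10^-8)(22)/(2.715e-07) = 1.418 Ω
R = R₁ + R₂ = 1.468 Ω
P = I²R = (13.8)² × 1.468 = 280 W

280 W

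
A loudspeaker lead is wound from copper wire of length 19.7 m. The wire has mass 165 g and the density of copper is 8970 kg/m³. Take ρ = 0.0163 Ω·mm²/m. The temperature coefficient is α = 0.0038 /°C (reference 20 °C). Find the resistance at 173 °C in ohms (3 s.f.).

ρ = 0.0163 Ω·mm²/m = 1.63×10^-8 Ω·m
A = m/(density·L) = 0.165/(8970×19.7) = 9.3374e-07 m²
R = ρL/A = (1.63×10^-8)(19.7)/(9.3374e-07) = 0.3439 Ω
R(173 °C) = 0.3439 × (1 + 0.0038×153) = 0.544 Ω

0.544 Ω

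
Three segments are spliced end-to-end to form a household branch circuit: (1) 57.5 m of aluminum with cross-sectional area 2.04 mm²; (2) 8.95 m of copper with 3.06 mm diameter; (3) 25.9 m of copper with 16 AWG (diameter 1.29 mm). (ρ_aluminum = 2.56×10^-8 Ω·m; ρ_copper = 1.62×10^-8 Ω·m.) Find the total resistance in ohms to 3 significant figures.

Seg 1: A = 2.04 mm² = 2.040e-06 m²
R_1 = (2.56×10^-8)(57.5)/(2.040e-06) = 0.7216 Ω
Seg 2: A = π(d/2)² = π(1.5300e-03 m)² = 7.354e-06 m²
R_2 = (1.62×10^-8)(8.95)/(7.354e-06) = 0.01972 Ω
Seg 3: A = π(1.29/2 mm)² = π(6.4500e-04 m)² = 1.307e-06 m²
R_3 = (1.62×10^-8)(25.9)/(1.307e-06) = 0.321 Ω
R_total = R_1 + R_2 + R_3 = 1.06 Ω

1.06 Ω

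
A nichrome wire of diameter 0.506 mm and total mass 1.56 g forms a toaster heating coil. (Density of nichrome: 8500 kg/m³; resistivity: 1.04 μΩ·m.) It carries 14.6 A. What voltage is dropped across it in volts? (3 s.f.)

68.9 V

ρ = 1.04 μΩ·m = 1.04×10^-6 Ω·m
A = π(d/2)² = π(2.5300e-04 m)² = 2.0109e-07 m²
L = m/(density·A) = 0.00156/(8500×2.0109e-07) = 0.9127 m
R = ρL/A = (1.04×10^-6)(0.9127)/(2.0109e-07) = 4.72 Ω
V = IR = 14.6 × 4.72 = 68.9 V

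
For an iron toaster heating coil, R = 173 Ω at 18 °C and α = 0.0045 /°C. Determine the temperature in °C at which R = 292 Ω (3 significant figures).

R = R₀(1 + α(T − T₀)) ⇒ T = T₀ + (R/R₀ − 1)/α
T = 18 + (292/173 − 1)/0.0045 = 18 + (0.6879)/0.0045 = 171 °C

171 °C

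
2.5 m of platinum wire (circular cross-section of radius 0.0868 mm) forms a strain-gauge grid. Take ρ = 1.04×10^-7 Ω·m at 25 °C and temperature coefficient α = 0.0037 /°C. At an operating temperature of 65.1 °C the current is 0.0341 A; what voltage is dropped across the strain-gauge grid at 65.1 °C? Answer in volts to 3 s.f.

0.430 V

A = πr² = π(8.6800e-05 m)² = 2.367e-08 m²
R₍25₎ = ρL/A = (1.04×10^-7)(2.5)/(2.367e-08) = 10.98 Ω
R₍65.1₎ = R₍25₎(1 + αΔT) = 10.98 × (1 + 0.0037×40.1) = 12.61 Ω
V = IR = 0.0341 × 12.61 = 0.430 V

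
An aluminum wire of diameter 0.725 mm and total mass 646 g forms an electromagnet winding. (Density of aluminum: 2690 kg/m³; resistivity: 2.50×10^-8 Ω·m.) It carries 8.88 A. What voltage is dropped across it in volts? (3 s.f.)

A = π(d/2)² = π(3.6250e-04 m)² = 4.1282e-07 m²
L = m/(density·A) = 0.646/(2690×4.1282e-07) = 581.7 m
R = ρL/A = (2.50×10^-8)(581.7)/(4.1282e-07) = 35.23 Ω
V = IR = 8.88 × 35.23 = 313 V

313 V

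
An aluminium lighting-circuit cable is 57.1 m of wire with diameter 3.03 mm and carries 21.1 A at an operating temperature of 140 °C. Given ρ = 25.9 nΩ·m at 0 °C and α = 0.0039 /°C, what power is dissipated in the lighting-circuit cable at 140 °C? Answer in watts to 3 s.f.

141 W

ρ = 25.9 nΩ·m = 2.59×10^-8 Ω·m
A = π(d/2)² = π(1.5150e-03 m)² = 7.211e-06 m²
R₍0₎ = ρL/A = (2.59×10^-8)(57.1)/(7.211e-06) = 0.2051 Ω
R₍140₎ = R₍0₎(1 + αΔT) = 0.2051 × (1 + 0.0039×140) = 0.3171 Ω
P = I²R = (21.1)² × 0.3171 = 141 W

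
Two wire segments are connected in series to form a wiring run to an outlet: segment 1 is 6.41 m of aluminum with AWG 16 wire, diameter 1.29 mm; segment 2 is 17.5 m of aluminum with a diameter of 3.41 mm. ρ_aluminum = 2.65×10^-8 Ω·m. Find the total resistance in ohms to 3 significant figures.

Segment 1: A = π(1.29/2 mm)² = π(6.4500e-04 m)² = 1.307e-06 m²
R₁ = ρL/A = (2.65×10^-8)(6.41)/(1.307e-06) = 0.13 Ω
Segment 2: A = π(d/2)² = π(1.7050e-03 m)² = 9.133e-06 m²
R₂ = (2.65×10^-8)(17.5)/(9.133e-06) = 0.05078 Ω
R = R₁ + R₂ = 0.181 Ω

0.181 Ω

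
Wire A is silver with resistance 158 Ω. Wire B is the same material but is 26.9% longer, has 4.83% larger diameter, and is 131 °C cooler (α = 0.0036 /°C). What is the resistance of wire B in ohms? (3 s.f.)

96.4 Ω

R ∝ ρL/d² with ρ ∝ (1+αΔT), so R_B/R_A = (1 + 26.9/100) × (1 + 4.83/100)⁻² × (1 − 0.0036×131)
= 1.269 × 0.91 × 0.5284 = 0.6102
R_B = 0.6102 × 158 = 96.4 Ω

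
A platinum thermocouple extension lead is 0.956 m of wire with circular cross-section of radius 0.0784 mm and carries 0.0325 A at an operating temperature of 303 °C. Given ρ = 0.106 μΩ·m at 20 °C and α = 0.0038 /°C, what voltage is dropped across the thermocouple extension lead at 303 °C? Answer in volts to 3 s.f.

ρ = 0.106 μΩ·m = 1.06×10^-7 Ω·m
A = πr² = π(7.8400e-05 m)² = 1.931e-08 m²
R₍20₎ = ρL/A = (1.06×10^-7)(0.956)/(1.931e-08) = 5.248 Ω
R₍303₎ = R₍20₎(1 + αΔT) = 5.248 × (1 + 0.0038×283) = 10.89 Ω
V = IR = 0.0325 × 10.89 = 0.354 V

0.354 V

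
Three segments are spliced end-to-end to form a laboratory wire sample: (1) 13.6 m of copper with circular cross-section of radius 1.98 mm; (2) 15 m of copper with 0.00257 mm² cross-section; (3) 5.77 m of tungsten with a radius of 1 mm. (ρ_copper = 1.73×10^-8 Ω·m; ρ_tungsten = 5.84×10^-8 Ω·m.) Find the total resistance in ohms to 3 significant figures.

Seg 1: A = πr² = π(1.9800e-03 m)² = 1.232e-05 m²
R_1 = (1.73×10^-8)(13.6)/(1.232e-05) = 0.0191 Ω
Seg 2: A = 0.00257 mm² = 2.570e-09 m²
R_2 = (1.73×10^-8)(15)/(2.570e-09) = 101 Ω
Seg 3: A = πr² = π(1.0000e-03 m)² = 3.142e-06 m²
R_3 = (5.84×10^-8)(5.77)/(3.142e-06) = 0.1073 Ω
R_total = R_1 + R_2 + R_3 = 101 Ω

101 Ω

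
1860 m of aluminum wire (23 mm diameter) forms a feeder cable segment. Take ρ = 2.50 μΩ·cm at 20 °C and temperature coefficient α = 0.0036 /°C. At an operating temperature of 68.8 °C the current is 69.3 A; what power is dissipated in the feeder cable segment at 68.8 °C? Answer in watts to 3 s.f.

632 W

ρ = 2.50 μΩ·cm = 2.50×10^-8 Ω·m
A = π(d/2)² = π(1.1500e-02 m)² = 4.155e-04 m²
R₍20₎ = ρL/A = (2.50×10^-8)(1860)/(4.155e-04) = 0.1119 Ω
R₍68.8₎ = R₍20₎(1 + αΔT) = 0.1119 × (1 + 0.0036×48.8) = 0.1316 Ω
P = I²R = (69.3)² × 0.1316 = 632 W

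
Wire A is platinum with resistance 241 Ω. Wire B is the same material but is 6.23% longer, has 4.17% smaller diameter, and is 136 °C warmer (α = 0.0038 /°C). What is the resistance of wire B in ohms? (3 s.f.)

423 Ω

R ∝ ρL/d² with ρ ∝ (1+αΔT), so R_B/R_A = (1 + 6.23/100) × (1 − 4.17/100)⁻² × (1 + 0.0038×136)
= 1.062 × 1.089 × 1.517 = 1.755
R_B = 1.755 × 241 = 423 Ω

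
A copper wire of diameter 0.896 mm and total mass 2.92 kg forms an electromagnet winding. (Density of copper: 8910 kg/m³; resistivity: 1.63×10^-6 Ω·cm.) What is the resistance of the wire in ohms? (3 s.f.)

ρ = 1.63×10^-6 Ω·cm = 1.63×10^-8 Ω·m
A = π(d/2)² = π(4.4800e-04 m)² = 6.3053e-07 m²
L = m/(density·A) = 2.92/(8910×6.3053e-07) = 519.8 m
R = ρL/A = (1.63×10^-8)(519.8)/(6.3053e-07) = 13.4 Ω

13.4 Ω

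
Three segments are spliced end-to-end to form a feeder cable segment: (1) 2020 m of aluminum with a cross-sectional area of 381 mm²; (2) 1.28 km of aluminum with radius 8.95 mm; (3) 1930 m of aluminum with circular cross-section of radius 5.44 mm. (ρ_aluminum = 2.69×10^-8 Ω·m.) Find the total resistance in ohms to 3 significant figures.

0.838 Ω

Seg 1: A = 381 mm² = 3.810e-04 m²
R_1 = (2.69×10^-8)(2020)/(3.810e-04) = 0.1426 Ω
Seg 2: A = πr² = π(8.9500e-03 m)² = 2.516e-04 m²
R_2 = (2.69×10^-8)(1280)/(2.516e-04) = 0.1368 Ω
Seg 3: A = πr² = π(5.4400e-03 m)² = 9.297e-05 m²
R_3 = (2.69×10^-8)(1930)/(9.297e-05) = 0.5584 Ω
R_total = R_1 + R_2 + R_3 = 0.838 Ω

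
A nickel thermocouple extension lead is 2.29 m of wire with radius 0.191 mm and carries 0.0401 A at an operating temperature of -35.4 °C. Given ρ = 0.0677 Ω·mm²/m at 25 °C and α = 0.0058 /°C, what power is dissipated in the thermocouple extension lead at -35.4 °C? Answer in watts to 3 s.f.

ρ = 0.0677 Ω·mm²/m = 6.77×10^-8 Ω·m
A = πr² = π(1.9100e-04 m)² = 1.146e-07 m²
R₍25₎ = ρL/A = (6.77×10^-8)(2.29)/(1.146e-07) = 1.353 Ω
R₍-35.4₎ = R₍25₎(1 + αΔT) = 1.353 × (1 + 0.0058×-60.4) = 0.8788 Ω
P = I²R = (0.0401)² × 0.8788 = 0.00141 W

0.00141 W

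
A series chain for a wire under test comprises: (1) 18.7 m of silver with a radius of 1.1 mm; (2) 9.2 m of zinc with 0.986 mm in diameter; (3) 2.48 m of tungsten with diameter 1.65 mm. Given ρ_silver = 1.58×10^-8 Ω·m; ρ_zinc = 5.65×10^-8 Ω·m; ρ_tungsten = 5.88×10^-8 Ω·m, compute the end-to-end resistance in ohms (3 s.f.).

0.827 Ω

Seg 1: A = πr² = π(1.1000e-03 m)² = 3.801e-06 m²
R_1 = (1.58×10^-8)(18.7)/(3.801e-06) = 0.07773 Ω
Seg 2: A = π(d/2)² = π(4.9300e-04 m)² = 7.636e-07 m²
R_2 = (5.65×10^-8)(9.2)/(7.636e-07) = 0.6808 Ω
Seg 3: A = π(d/2)² = π(8.2500e-04 m)² = 2.138e-06 m²
R_3 = (5.88×10^-8)(2.48)/(2.138e-06) = 0.0682 Ω
R_total = R_1 + R_2 + R_3 = 0.827 Ω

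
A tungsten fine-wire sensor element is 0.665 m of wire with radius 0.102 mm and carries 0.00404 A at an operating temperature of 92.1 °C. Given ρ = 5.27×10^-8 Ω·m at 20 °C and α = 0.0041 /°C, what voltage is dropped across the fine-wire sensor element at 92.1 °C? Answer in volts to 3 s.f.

0.00561 V

A = πr² = π(1.0200e-04 m)² = 3.269e-08 m²
R₍20₎ = ρL/A = (5.27×10^-8)(0.665)/(3.269e-08) = 1.072 Ω
R₍92.1₎ = R₍20₎(1 + αΔT) = 1.072 × (1 + 0.0041×72.1) = 1.389 Ω
V = IR = 0.00404 × 1.389 = 0.00561 V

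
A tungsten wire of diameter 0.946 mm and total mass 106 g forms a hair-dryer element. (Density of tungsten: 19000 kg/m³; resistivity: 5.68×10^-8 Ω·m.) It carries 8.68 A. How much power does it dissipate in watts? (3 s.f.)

A = π(d/2)² = π(4.7300e-04 m)² = 7.0287e-07 m²
L = m/(density·A) = 0.106/(19000×7.0287e-07) = 7.937 m
R = ρL/A = (5.68×10^-8)(7.937)/(7.0287e-07) = 0.6414 Ω
P = I²R = (8.68)² × 0.6414 = 48.3 W

48.3 W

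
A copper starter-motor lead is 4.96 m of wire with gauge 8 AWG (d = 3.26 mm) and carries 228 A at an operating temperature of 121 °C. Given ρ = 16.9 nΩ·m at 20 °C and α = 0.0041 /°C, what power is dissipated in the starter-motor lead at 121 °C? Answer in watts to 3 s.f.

ρ = 16.9 nΩ·m = 1.69×10^-8 Ω·m
A = π(3.26/2 mm)² = π(1.6300e-03 m)² = 8.347e-06 m²
R₍20₎ = ρL/A = (1.69×10^-8)(4.96)/(8.347e-06) = 0.01004 Ω
R₍121₎ = R₍20₎(1 + αΔT) = 0.01004 × (1 + 0.0041×101) = 0.0142 Ω
P = I²R = (228)² × 0.0142 = 738 W

738 W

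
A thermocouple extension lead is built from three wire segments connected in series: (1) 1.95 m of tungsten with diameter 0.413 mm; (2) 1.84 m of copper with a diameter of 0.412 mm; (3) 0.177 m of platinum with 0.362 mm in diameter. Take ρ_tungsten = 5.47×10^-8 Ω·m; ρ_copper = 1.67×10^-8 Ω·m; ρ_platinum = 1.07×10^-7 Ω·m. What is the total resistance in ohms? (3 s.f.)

Seg 1: A = π(d/2)² = π(2.0650e-04 m)² = 1.340e-07 m²
R_1 = (5.47×10^-8)(1.95)/(1.340e-07) = 0.7962 Ω
Seg 2: A = π(d/2)² = π(2.0600e-04 m)² = 1.333e-07 m²
R_2 = (1.67×10^-8)(1.84)/(1.333e-07) = 0.2305 Ω
Seg 3: A = π(d/2)² = π(1.8100e-04 m)² = 1.029e-07 m²
R_3 = (1.07×10^-7)(0.177)/(1.029e-07) = 0.184 Ω
R_total = R_1 + R_2 + R_3 = 1.21 Ω

1.21 Ω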